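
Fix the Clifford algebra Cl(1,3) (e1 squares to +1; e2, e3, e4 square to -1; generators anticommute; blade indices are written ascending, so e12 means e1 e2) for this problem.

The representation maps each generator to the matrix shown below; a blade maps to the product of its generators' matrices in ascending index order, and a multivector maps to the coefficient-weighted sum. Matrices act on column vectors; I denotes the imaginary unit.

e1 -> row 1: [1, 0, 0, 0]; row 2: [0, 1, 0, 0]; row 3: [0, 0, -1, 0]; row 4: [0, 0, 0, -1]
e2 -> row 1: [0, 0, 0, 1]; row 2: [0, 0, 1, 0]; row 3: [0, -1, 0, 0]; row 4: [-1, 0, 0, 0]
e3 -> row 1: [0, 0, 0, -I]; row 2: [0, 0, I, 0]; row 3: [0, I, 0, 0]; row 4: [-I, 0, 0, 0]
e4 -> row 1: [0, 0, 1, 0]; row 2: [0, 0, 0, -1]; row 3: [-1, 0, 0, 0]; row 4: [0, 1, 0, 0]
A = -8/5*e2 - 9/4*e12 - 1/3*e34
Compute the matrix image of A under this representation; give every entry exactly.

Bivector images (products of the table entries): rho(e12) = rho(e1)rho(e2) = row 1: [0, 0, 0, 1]; row 2: [0, 0, 1, 0]; row 3: [0, 1, 0, 0]; row 4: [1, 0, 0, 0]; rho(e34) = rho(e3)rho(e4) = row 1: [0, -I, 0, 0]; row 2: [-I, 0, 0, 0]; row 3: [0, 0, 0, -I]; row 4: [0, 0, -I, 0].
M = (-8/5)*rho(e2) + (-9/4)*rho(e12) + (-1/3)*rho(e34), summed entrywise:
Answer: row 1: [0, I/3, 0, -77/20]; row 2: [I/3, 0, -77/20, 0]; row 3: [0, -13/20, 0, I/3]; row 4: [-13/20, 0, I/3, 0]


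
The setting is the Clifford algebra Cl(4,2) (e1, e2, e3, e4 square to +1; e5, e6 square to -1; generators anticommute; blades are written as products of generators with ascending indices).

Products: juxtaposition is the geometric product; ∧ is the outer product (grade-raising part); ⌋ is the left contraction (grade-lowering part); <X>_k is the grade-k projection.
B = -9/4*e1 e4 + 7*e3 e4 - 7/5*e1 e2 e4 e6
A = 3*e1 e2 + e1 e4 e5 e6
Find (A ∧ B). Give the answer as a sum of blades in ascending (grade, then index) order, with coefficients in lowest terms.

step 1: 21*e1 e2 e3 e4
Answer: 21*e1 e2 e3 e4


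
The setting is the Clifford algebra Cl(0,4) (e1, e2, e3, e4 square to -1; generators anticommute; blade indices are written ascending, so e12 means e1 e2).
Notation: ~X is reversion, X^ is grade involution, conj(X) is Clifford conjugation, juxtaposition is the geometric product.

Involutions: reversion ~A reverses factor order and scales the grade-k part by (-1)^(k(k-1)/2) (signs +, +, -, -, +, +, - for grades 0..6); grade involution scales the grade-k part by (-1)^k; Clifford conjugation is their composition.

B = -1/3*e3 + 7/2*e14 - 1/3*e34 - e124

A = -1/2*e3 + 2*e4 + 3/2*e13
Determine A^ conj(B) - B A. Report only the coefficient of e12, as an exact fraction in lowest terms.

first term: -1/6 + 13/2*e1 - 2/3*e3 - 1/6*e4 - 2*e12 - 1/2*e14 - 55/12*e34 + 7/4*e134 + 3/2*e234 - 1/2*e1234
second term: -1/6 - 15/2*e1 + 2/3*e3 + 1/6*e4 + 2*e12 - 1/2*e14 - 71/12*e34 + 7/4*e134 - 3/2*e234 - 1/2*e1234
Answer: -4


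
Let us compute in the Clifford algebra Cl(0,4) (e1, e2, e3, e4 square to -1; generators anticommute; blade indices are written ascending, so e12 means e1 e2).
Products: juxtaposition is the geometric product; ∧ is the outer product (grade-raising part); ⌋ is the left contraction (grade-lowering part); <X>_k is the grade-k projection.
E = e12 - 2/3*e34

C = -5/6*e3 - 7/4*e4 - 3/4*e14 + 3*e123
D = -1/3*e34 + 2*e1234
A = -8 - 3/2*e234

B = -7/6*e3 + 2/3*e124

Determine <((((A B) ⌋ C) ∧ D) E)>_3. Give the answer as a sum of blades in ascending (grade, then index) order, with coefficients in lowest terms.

step 1: 28/3*e3 + e13 + 7/4*e24 - 16/3*e124
step 2: 70/9 + 3*e2 - 28*e12
step 3: -70/27*e34 - e234 + 224/9*e1234
step 4: -140/81 - 2/3*e2 + 448/27*e12 - 224/9*e34 - e134 - 70/27*e1234
step 5: -e134
Answer: -e134


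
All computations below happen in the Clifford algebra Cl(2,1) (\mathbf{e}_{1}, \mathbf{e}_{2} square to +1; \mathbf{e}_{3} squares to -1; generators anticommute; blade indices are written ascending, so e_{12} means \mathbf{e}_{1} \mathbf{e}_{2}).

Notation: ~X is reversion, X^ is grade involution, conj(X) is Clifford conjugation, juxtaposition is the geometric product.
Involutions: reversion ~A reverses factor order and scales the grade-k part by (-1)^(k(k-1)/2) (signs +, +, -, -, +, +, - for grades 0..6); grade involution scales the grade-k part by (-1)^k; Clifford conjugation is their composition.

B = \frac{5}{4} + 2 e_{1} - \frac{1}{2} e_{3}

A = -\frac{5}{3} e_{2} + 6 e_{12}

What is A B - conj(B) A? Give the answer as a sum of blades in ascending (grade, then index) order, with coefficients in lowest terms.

first term: -\frac{169}{12} e_{2} + \frac{65}{6} e_{12} + \frac{5}{6} e_{23} - 3 e_{123}
second term: -\frac{169}{12} e_{2} + \frac{65}{6} e_{12} + \frac{5}{6} e_{23} + 3 e_{123}
Answer: -6 e_{123}


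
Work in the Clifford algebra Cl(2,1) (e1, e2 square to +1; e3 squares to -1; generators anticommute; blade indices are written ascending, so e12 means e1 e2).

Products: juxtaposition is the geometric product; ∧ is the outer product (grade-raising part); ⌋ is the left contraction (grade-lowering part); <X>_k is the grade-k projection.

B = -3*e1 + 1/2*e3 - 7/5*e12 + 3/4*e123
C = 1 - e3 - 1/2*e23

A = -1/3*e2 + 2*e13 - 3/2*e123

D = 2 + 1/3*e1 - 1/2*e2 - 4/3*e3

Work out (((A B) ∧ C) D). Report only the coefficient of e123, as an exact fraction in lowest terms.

step 1: -9/8 - 22/15*e1 - 3/2*e2 + 39/10*e3 - 1/4*e12 + 1/4*e13 + 23/15*e23
step 2: -9/8 - 22/15*e1 - 3/2*e2 + 201/40*e3 - 1/4*e12 + 103/60*e13 + 863/240*e23 + 59/60*e123
step 3: 212/45 - 161/180*e1 + 1757/720*e2 + 18397/1440*e3 + 92/45*e12 + 757/180*e13 + 8663/720*e23 + 3137/720*e123
Answer: 3137/720


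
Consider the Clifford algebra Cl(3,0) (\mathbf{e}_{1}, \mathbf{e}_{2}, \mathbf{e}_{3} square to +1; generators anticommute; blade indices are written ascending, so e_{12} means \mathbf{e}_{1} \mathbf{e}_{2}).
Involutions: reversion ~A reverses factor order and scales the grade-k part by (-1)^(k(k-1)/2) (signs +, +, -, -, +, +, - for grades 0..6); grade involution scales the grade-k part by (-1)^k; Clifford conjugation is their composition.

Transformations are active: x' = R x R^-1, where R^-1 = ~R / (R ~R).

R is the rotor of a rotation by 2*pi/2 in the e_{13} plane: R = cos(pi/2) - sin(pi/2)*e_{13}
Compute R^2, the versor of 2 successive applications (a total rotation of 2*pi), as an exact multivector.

The rotor phase is half the rotation angle and phases add under composition, so 2 steps in the e_{13} plane accumulate phase 2*(pi/2) = \pi: R^2 = cos(\pi) - sin(\pi)*e_{13}.
cos(\pi) = -1 and sin(\pi) = 0, so R^2 = -1. The total rotation 2*pi is 1 full turn, so every vector returns to itself, yet the rotor is -1, on the OTHER sheet of the double cover (an odd number of 2*pi turns).
Answer: -1


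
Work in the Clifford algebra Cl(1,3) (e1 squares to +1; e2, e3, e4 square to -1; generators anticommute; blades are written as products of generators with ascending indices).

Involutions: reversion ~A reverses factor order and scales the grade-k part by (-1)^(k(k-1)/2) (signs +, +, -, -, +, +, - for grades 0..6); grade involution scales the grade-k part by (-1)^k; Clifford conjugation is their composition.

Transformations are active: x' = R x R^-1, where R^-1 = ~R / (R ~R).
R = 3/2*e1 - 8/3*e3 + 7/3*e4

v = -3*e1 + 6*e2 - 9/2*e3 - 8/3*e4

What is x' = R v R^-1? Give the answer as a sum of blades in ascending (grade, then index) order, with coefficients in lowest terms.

~R = 3/2*e1 - 8/3*e3 + 7/3*e4, and R ~R = -371/36, so R^-1 = ~R / (-371/36).
R v = -185/18 + 9*e1 e2 - 59/4*e1 e3 + 3*e1 e4 + 16*e2 e3 - 14*e2 e4 + 317/18*e3 e4
Answer: 2223/371*e1 - 6*e2 - 1823/2226*e3 + 388/53*e4


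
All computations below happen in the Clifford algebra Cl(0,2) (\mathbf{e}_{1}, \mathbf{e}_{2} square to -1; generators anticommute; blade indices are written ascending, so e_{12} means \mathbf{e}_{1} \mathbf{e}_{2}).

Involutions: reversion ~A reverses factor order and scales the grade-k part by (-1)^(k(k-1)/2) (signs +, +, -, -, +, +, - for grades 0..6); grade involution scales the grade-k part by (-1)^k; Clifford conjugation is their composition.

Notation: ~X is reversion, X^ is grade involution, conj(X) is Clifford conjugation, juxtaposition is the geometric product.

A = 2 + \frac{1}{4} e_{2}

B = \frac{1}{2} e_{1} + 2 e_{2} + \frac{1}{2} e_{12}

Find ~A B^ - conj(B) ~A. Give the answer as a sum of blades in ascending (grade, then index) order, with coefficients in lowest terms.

first term: \frac{1}{2} - \frac{7}{8} e_{1} - 4 e_{2} + \frac{9}{8} e_{12}
second term: \frac{1}{2} - \frac{7}{8} e_{1} - 4 e_{2} - \frac{9}{8} e_{12}
Answer: \frac{9}{4} e_{12}


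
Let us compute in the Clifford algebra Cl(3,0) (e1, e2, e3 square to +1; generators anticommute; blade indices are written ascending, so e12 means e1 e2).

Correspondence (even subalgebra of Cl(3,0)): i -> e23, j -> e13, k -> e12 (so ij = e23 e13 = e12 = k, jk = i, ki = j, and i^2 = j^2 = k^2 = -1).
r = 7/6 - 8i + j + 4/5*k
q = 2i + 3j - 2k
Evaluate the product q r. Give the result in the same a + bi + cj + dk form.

In blades: q = -2*e12 + 3*e13 + 2*e23, r = 7/6 + 4/5*e12 + e13 - 8*e23.
Distribute q over r term by term (generator squares from the signature, products reordered to ascending indices): (-2*e12)*r = 8/5 - 7/3*e12 + 16*e13 + 2*e23; (3*e13)*r = -3 + 24*e12 + 7/2*e13 + 12/5*e23; (2*e23)*r = 16 + 2*e12 - 8/5*e13 + 7/3*e23.
Sum: 73/5 + 71/3*e12 + 179/10*e13 + 101/15*e23; translating back through the correspondence:
Answer: 73/5 + 101/15*i + 179/10*j + 71/3*k


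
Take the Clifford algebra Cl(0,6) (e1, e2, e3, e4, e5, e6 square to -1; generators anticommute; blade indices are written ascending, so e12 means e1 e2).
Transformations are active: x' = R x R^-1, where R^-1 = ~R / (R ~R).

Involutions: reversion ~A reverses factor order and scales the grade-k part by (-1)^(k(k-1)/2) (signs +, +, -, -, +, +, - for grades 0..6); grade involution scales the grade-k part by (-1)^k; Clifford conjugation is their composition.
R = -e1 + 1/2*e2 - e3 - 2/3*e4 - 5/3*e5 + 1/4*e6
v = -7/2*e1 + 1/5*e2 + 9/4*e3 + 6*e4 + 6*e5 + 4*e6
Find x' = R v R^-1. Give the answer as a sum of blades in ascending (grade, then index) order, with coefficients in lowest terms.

~R = -e1 + 1/2*e2 - e3 - 2/3*e4 - 5/3*e5 + 1/4*e6, and R ~R = -797/144, so R^-1 = ~R / (-797/144).
R v = 233/20 + 31/20*e12 - 23/4*e13 - 25/3*e14 - 71/6*e15 - 25/8*e16 + 53/40*e23 + 47/15*e24 + 10/3*e25 + 39/20*e26 - 9/2*e34 - 9/4*e35 - 73/16*e36 + 6*e45 - 25/6*e46 - 49/6*e56
Answer: 61447/7970*e1 - 1837/797*e2 + 31239/15940*e3 - 12726/3985*e4 + 810/797*e5 - 20134/3985*e6


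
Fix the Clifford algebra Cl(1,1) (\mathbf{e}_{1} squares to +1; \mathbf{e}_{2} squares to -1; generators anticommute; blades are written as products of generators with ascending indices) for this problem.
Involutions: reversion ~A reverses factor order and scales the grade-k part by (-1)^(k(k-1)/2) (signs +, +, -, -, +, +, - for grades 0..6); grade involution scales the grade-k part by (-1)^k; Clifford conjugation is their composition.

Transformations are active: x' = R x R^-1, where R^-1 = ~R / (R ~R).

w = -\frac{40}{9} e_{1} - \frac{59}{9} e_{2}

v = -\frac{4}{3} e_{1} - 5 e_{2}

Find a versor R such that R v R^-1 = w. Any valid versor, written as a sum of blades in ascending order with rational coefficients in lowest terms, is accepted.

Key observation: q(v) = q(w) = -\frac{209}{9} (sandwiches preserve the norm), so R = v + w = -\frac{52}{9} e_{1} - \frac{104}{9} e_{2} works whenever it is invertible — the component of v along it is kept and (v - w)/2 reverses, sending v to w.
Answer: -\frac{52}{9} e_{1} - \frac{104}{9} e_{2}


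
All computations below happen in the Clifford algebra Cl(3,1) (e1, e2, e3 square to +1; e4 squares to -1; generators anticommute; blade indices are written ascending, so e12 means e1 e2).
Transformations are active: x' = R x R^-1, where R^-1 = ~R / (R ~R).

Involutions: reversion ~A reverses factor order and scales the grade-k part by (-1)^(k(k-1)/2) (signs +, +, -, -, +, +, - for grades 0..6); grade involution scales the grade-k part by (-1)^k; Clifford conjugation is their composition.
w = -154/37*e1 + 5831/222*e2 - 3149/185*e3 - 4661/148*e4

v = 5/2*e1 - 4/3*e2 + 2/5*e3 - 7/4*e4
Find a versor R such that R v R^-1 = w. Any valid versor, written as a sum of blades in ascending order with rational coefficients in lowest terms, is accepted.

Why this works: both vectors square to 18451/3600, so q(v) = q(w) and R = v + w = -123/74*e1 + 1845/74*e2 - 615/37*e3 - 1230/37*e4 carries v to w — its own direction survives, the complement (v - w)/2 flips.
Answer: -123/74*e1 + 1845/74*e2 - 615/37*e3 - 1230/37*e4


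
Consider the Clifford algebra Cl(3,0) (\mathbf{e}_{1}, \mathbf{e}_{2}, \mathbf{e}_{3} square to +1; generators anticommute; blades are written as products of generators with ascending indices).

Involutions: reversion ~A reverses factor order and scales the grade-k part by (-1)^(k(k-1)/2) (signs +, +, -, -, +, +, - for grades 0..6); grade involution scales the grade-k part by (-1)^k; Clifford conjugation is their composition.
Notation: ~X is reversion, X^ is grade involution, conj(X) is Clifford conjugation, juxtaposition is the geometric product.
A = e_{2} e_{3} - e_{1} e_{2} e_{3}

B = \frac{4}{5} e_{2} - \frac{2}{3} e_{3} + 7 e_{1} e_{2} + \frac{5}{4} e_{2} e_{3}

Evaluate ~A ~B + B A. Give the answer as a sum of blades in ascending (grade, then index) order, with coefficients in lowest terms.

first term: -\frac{5}{4} + \frac{5}{4} e_{1} + \frac{2}{3} e_{2} + \frac{39}{5} e_{3} - \frac{2}{3} e_{1} e_{2} - \frac{39}{5} e_{1} e_{3}
second term: -\frac{5}{4} + \frac{5}{4} e_{1} + \frac{2}{3} e_{2} + \frac{39}{5} e_{3} + \frac{2}{3} e_{1} e_{2} + \frac{39}{5} e_{1} e_{3}
Answer: -\frac{5}{2} + \frac{5}{2} e_{1} + \frac{4}{3} e_{2} + \frac{78}{5} e_{3}


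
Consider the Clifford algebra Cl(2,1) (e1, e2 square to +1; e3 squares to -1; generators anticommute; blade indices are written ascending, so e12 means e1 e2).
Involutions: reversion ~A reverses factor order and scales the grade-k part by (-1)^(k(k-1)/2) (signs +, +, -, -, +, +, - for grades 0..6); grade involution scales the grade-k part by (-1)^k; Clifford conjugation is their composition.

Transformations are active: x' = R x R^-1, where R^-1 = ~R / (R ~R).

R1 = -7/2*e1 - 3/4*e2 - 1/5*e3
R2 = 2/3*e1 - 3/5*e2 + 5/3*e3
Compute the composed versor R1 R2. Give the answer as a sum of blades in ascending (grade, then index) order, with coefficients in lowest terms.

Distribute over the terms of R1 (each basis-blade product reordered to ascending indices, repeated generators contracted through their squares):
(-7/2*e1) R2 = -7/3 + 21/10*e12 - 35/6*e13
(-3/4*e2) R2 = 9/20 + 1/2*e12 - 5/4*e23
(-1/5*e3) R2 = 1/3 + 2/15*e13 - 3/25*e23
Summing the partial products and collecting blades:
Answer: -31/20 + 13/5*e12 - 57/10*e13 - 137/100*e23


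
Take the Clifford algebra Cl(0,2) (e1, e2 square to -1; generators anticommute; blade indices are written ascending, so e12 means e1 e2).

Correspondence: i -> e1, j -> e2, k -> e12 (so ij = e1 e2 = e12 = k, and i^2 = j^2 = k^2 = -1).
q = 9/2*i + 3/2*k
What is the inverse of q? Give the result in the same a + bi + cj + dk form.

In blades: q = 9/2*e1 + 3/2*e12.
With qbar = -9/2*e1 - 3/2*e12 (scalar fixed, mapped units negated), q qbar = 45/2 (the sum of squared coefficients), so q^-1 = qbar / (45/2) = -1/5*e1 - 1/15*e12; translating back:
Answer: -1/5*i - 1/15*k


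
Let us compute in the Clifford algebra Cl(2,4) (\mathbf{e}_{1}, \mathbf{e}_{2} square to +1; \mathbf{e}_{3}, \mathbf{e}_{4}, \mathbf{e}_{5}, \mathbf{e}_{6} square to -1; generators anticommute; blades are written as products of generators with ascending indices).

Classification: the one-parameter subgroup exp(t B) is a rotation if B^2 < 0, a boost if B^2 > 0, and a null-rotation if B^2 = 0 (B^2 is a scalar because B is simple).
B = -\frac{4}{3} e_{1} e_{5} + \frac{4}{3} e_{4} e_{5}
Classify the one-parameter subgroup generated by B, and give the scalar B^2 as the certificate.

B^2 term by term: the squares give (-\frac{4}{3})^2*(e_{1} e_{5})^2 + (\frac{4}{3})^2*(e_{4} e_{5})^2 = \frac{16}{9}*(+1) + \frac{16}{9}*(-1) = 0 (each basis 2-blade squares to minus the product of its generators' squares); cross terms between blades sharing an index anticommute and cancel. So B^2 = 0.
Answer: null-rotation, certificate B^2 = 0. Note: conjugating B changes its blade decomposition but never the scalar B^2 = 0, whose sign settles the classification.


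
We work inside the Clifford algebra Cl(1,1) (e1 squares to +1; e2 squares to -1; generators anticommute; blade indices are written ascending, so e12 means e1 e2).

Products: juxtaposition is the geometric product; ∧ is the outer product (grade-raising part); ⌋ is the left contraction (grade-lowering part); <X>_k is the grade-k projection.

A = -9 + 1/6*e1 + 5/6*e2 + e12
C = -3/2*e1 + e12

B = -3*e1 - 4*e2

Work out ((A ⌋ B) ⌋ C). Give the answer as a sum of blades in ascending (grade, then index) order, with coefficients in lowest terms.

step 1: 17/6 + 27*e1 + 36*e2
step 2: -81/2 + 127/4*e1 + 27*e2 + 17/6*e12
Answer: -81/2 + 127/4*e1 + 27*e2 + 17/6*e12


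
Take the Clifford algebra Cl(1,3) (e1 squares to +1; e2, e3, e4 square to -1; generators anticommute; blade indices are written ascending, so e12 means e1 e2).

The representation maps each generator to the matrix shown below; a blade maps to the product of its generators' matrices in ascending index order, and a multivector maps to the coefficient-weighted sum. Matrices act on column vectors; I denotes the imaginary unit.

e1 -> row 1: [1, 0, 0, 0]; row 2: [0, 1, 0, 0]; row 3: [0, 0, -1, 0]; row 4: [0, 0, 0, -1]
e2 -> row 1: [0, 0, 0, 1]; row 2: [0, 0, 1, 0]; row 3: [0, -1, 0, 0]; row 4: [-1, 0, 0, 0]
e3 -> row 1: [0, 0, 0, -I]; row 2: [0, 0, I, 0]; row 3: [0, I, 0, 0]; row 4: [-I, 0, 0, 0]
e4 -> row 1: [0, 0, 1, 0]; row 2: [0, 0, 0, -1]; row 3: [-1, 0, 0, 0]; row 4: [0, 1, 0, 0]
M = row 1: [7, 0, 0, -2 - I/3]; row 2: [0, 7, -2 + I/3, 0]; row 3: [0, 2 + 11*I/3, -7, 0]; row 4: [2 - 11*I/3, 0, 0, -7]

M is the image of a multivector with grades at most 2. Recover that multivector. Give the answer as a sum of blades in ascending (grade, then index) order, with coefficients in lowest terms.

Method: the blade images are trace-orthogonal — tr(rho(e_A) rho(e_B)^-1) = 4 if A = B and 0 otherwise — and rho(e_A)^-1 = (e_A)^2 * rho(e_A) with (e_A)^2 = +1 or -1, so the coefficient of e_A in the preimage is (e_A)^2 * tr(M rho(e_A))/4.
Nonzero projections over blades of grade <= 2: e1: (e1)^2 = +1, tr(M rho(e1)) = 28, coefficient 7; e2: (e2)^2 = -1, tr(M rho(e2)) = 8, coefficient -2; e3: (e3)^2 = -1, tr(M rho(e3)) = -8, coefficient 2; e13: (e13)^2 = +1, tr(M rho(e13)) = -20/3, coefficient -5/3. Every other blade of grade <= 2 projects to 0.
Answer: 7*e1 - 2*e2 + 2*e3 - 5/3*e13


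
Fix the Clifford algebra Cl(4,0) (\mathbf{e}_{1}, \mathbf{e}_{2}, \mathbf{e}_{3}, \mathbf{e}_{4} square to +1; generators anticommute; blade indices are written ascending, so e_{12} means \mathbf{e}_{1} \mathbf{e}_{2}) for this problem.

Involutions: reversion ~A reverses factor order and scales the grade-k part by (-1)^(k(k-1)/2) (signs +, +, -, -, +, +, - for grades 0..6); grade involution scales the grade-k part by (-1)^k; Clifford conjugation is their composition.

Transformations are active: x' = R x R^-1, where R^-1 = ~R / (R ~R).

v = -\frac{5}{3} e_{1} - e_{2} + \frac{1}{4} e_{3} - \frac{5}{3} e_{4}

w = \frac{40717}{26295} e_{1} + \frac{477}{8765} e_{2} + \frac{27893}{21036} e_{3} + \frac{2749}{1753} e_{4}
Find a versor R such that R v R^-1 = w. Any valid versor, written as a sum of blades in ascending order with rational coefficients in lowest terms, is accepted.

Here q(v) = q(w) = \frac{953}{144}; the classical choice R = v + w = -\frac{1036}{8765} e_{1} - \frac{8288}{8765} e_{2} + \frac{8288}{5259} e_{3} - \frac{518}{5259} e_{4} then realises v -> w under the sandwich.
Answer: -\frac{1036}{8765} e_{1} - \frac{8288}{8765} e_{2} + \frac{8288}{5259} e_{3} - \frac{518}{5259} e_{4}


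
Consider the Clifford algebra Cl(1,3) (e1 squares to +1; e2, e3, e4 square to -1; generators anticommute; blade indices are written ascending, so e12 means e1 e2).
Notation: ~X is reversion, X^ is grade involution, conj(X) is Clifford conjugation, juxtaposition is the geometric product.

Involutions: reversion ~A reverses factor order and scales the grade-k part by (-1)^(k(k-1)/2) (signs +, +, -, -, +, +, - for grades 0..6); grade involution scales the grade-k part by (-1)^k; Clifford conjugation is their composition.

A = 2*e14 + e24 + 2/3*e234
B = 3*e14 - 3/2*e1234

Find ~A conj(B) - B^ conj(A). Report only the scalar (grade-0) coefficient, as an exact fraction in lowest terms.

first term: 6 - e1 - 3*e12 + 3/2*e13 + 3*e23 + 2*e123
second term: -6 - e1 - 3*e12 + 3/2*e13 + 3*e23 - 2*e123
Answer: 12


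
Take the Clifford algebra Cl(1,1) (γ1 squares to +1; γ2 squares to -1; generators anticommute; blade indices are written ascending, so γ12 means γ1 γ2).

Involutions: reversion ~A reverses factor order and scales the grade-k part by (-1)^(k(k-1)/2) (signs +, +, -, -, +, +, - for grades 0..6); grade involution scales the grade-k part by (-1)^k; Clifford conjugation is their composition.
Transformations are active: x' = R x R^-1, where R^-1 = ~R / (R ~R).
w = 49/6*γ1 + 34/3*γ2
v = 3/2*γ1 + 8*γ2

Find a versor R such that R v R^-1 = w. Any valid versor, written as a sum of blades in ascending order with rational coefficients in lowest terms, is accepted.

The midline construction: v and w both square to -247/4, so reflecting in their sum 29/3*γ1 + 58/3*γ2 exchanges them.
Answer: 29/3*γ1 + 58/3*γ2


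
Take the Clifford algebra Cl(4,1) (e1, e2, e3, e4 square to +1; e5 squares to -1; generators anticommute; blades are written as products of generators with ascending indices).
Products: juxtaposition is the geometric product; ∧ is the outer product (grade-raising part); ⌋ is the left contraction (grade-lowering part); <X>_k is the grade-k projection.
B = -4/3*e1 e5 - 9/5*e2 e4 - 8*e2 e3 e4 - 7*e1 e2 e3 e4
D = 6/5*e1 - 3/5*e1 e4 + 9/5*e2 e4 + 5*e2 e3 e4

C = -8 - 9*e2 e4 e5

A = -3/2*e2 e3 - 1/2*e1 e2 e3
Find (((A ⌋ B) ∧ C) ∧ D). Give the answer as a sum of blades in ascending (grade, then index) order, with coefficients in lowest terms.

step 1: -31/2*e4 - 21/2*e1 e4
step 2: 124*e4 + 84*e1 e4
step 3: -744/5*e1 e4
Answer: -744/5*e1 e4


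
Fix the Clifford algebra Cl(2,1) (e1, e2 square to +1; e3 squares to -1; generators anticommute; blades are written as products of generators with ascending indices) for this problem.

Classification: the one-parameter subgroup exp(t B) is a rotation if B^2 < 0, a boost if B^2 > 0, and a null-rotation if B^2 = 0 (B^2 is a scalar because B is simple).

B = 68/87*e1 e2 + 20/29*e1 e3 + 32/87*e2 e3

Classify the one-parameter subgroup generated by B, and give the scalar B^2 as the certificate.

B^2 term by term: the squares give (68/87)^2*(e1 e2)^2 + (20/29)^2*(e1 e3)^2 + (32/87)^2*(e2 e3)^2 = 4624/7569*(-1) + 400/841*(+1) + 1024/7569*(+1) = 0 (each basis 2-blade squares to minus the product of its generators' squares); cross terms between blades sharing an index anticommute and cancel. So B^2 = 0.
Answer: null-rotation, certificate B^2 = 0. B^2 = 0 is basis-independent, so its sign is the whole story.


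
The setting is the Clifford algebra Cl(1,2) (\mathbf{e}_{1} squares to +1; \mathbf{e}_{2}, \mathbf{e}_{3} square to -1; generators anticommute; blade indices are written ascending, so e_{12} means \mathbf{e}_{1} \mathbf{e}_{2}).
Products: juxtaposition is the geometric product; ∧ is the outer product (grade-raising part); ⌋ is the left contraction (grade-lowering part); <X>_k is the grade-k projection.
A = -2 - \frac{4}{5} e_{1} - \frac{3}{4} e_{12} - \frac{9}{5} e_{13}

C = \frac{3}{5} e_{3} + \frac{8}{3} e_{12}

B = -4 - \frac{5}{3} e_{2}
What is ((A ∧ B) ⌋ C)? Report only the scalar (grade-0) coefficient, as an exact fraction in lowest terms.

step 1: 8 + \frac{16}{5} e_{1} + \frac{10}{3} e_{2} + \frac{13}{3} e_{12} + \frac{36}{5} e_{13} - 3 e_{123}
step 2: \frac{104}{9} + \frac{80}{9} e_{1} + \frac{128}{15} e_{2} + \frac{24}{5} e_{3} + \frac{64}{3} e_{12}
Answer: \frac{104}{9}


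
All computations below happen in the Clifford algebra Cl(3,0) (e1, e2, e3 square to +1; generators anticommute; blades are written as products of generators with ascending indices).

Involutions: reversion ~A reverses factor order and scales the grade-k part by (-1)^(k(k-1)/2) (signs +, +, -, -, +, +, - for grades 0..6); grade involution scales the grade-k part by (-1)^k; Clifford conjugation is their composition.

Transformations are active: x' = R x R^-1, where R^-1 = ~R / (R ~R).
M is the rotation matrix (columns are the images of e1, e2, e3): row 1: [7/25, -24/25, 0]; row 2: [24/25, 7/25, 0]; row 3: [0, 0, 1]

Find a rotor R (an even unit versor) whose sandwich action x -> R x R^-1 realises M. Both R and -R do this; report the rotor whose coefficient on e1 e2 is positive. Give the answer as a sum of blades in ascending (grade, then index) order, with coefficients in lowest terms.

Method: write R = a + b12*e1 e2 + b13*e1 e3 + b23*e2 e3 with a^2 + b12^2 + b13^2 + b23^2 = 1 (so R^-1 = ~R). Expanding the columns R e_j ~R gives tr M = 4a^2 - 1 and, from the antisymmetric part, M21 - M12 = -4a*b12, M13 - M31 = 4a*b13, M32 - M23 = -4a*b23.
Here tr M = 39/25, so a^2 = (1 + tr M)/4 = 16/25 and a = ±4/5. Taking a = 4/5: M21 - M12 = 48/25, M13 - M31 = 0, M32 - M23 = 0, giving b12 = -3/5, b13 = 0, b23 = 0, i.e. R = 4/5 - 3/5*e1 e2.
Its e1 e2 coefficient is negative, so report the other preimage -R.
Answer: -4/5 + 3/5*e1 e2. Why the constraint matters: R and -R act identically through the sandwich — M has trace 39/25 either way — so only the sign condition on e1 e2 picks one of the two preimages.


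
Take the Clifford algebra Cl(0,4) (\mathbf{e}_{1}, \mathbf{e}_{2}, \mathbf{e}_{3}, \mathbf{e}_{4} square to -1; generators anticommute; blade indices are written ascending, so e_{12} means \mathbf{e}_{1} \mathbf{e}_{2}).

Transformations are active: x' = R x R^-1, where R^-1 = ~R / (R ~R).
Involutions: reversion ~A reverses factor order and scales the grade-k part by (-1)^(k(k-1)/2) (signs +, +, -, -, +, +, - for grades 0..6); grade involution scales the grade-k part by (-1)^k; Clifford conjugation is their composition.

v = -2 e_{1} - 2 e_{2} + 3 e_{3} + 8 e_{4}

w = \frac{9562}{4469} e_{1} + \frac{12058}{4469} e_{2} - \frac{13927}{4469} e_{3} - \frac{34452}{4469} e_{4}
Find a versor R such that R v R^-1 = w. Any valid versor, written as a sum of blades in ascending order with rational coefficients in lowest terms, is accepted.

Equal squares first: v^2 = w^2 = -81. Then v + w = \frac{624}{4469} e_{1} + \frac{3120}{4469} e_{2} - \frac{520}{4469} e_{3} + \frac{1300}{4469} e_{4} is a versor taking v to w, provided it is invertible.
Answer: \frac{624}{4469} e_{1} + \frac{3120}{4469} e_{2} - \frac{520}{4469} e_{3} + \frac{1300}{4469} e_{4}


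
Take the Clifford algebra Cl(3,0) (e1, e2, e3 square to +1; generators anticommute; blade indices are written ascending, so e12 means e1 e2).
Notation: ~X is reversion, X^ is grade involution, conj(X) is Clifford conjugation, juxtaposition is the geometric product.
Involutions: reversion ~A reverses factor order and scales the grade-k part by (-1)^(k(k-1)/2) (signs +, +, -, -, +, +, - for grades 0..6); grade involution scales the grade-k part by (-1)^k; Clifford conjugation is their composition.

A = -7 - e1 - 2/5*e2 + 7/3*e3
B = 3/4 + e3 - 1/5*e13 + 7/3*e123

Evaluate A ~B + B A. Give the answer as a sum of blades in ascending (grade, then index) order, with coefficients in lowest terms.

first term: -35/12 - 73/60*e1 - 3/10*e2 - 109/20*e3 - 49/9*e12 - 10/3*e13 + 29/15*e23 + 1231/75*e123
second term: -35/12 - 73/60*e1 - 3/10*e2 - 109/20*e3 + 49/9*e12 + 10/3*e13 - 29/15*e23 - 1231/75*e123
Answer: -35/6 - 73/30*e1 - 3/5*e2 - 109/10*e3


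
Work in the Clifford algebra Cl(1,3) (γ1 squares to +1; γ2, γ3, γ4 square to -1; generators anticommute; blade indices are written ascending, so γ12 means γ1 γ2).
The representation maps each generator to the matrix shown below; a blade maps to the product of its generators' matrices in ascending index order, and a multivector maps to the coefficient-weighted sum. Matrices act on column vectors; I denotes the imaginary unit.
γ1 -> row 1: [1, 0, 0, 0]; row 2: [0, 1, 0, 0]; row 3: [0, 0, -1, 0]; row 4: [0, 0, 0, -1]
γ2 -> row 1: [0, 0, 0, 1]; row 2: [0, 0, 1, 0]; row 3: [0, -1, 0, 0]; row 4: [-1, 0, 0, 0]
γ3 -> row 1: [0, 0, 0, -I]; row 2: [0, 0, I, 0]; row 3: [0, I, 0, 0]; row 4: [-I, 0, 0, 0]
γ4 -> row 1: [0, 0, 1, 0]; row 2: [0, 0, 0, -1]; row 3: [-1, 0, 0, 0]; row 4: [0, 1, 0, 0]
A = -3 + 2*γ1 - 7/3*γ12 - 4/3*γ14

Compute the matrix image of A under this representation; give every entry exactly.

Bivector images (products of the table entries): rho(γ12) = rho(γ1)rho(γ2) = row 1: [0, 0, 0, 1]; row 2: [0, 0, 1, 0]; row 3: [0, 1, 0, 0]; row 4: [1, 0, 0, 0]; rho(γ14) = rho(γ1)rho(γ4) = row 1: [0, 0, 1, 0]; row 2: [0, 0, 0, -1]; row 3: [1, 0, 0, 0]; row 4: [0, -1, 0, 0].
M = (-3)*1 + (2)*rho(γ1) + (-7/3)*rho(γ12) + (-4/3)*rho(γ14), summed entrywise (1 is the identity matrix):
Answer: row 1: [-1, 0, -4/3, -7/3]; row 2: [0, -1, -7/3, 4/3]; row 3: [-4/3, -7/3, -5, 0]; row 4: [-7/3, 4/3, 0, -5]


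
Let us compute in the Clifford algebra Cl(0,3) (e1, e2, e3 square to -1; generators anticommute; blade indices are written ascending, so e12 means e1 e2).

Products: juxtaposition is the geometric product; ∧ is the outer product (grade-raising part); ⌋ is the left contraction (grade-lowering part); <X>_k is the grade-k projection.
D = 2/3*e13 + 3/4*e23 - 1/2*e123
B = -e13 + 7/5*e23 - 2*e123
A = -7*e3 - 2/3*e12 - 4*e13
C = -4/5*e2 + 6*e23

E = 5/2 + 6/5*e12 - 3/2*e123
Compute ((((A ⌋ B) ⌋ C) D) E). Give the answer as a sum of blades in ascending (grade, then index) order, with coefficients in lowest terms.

step 1: -4 + 7*e1 - 9/5*e2 - 4/3*e3 - 14*e12
step 2: -36/25 - 24/5*e2 + 54/5*e3 - 24*e23
step 3: 18 - 24/5*e1 + 81/10*e2 + 18/5*e3 + 107/5*e12 + 36/25*e13 - 27/25*e23 + 98/25*e123
step 4: 336/25 - 39/10*e1 + 477/20*e2 + 9099/250*e3 + 161/2*e12 - 4923/500*e13 - 2907/250*e23 - 322/25*e123
Answer: 336/25 - 39/10*e1 + 477/20*e2 + 9099/250*e3 + 161/2*e12 - 4923/500*e13 - 2907/250*e23 - 322/25*e123


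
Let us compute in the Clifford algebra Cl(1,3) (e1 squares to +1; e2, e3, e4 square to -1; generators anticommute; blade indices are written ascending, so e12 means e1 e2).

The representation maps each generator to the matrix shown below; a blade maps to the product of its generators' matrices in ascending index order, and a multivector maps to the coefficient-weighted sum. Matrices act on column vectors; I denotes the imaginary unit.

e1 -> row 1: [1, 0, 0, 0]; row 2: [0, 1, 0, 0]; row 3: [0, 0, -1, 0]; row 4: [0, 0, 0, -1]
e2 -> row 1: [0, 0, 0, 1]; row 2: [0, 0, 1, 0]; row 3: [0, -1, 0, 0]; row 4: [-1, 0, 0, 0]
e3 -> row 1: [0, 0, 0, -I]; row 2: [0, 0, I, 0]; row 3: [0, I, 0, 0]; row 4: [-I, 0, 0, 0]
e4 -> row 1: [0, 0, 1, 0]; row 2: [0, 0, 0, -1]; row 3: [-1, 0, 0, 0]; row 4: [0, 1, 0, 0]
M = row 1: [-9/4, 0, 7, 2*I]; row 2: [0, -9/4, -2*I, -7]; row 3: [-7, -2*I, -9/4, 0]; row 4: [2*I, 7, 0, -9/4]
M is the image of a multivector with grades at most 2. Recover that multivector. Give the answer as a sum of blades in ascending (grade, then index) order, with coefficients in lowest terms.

Method: the blade images are trace-orthogonal — tr(rho(e_A) rho(e_B)^-1) = 4 if A = B and 0 otherwise — and rho(e_A)^-1 = (e_A)^2 * rho(e_A) with (e_A)^2 = +1 or -1, so the coefficient of e_A in the preimage is (e_A)^2 * tr(M rho(e_A))/4.
Nonzero projections over blades of grade <= 2: 1: (1)^2 = +1, tr(M 1) = -9, coefficient -9/4; e3: (e3)^2 = -1, tr(M rho(e3)) = 8, coefficient -2; e4: (e4)^2 = -1, tr(M rho(e4)) = -28, coefficient 7. Every other blade of grade <= 2 projects to 0.
Answer: -9/4 - 2*e3 + 7*e4


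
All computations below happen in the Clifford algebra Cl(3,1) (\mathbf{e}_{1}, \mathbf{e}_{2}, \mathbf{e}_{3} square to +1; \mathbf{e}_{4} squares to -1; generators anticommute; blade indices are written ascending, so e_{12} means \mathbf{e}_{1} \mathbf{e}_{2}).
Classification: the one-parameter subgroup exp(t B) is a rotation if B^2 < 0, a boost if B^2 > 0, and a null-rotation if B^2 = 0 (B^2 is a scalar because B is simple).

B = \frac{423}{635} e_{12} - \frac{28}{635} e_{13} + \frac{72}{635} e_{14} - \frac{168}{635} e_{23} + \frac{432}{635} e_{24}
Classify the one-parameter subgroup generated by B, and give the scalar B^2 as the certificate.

B^2 term by term: the squares give (\frac{423}{635})^2*(e_{12})^2 + (-\frac{28}{635})^2*(e_{13})^2 + (\frac{72}{635})^2*(e_{14})^2 + (-\frac{168}{635})^2*(e_{23})^2 + (\frac{432}{635})^2*(e_{24})^2 = \frac{178929}{403225}*(-1) + \frac{784}{403225}*(-1) + \frac{5184}{403225}*(+1) + \frac{28224}{403225}*(-1) + \frac{186624}{403225}*(+1) = -\frac{1}{25} (each basis 2-blade squares to minus the product of its generators' squares); cross terms between blades sharing an index anticommute and cancel; the commuting (index-disjoint) pairs give grade-4 terms 2*c*c'*(blade product), which cancel blade by blade — e_{1234}: \frac{24192}{403225} - \frac{24192}{403225} = 0 — confirming B is simple. So B^2 = -\frac{1}{25}.
Answer: rotation, certificate B^2 = -\frac{1}{25}. The invariant at work: B^2 = -\frac{1}{25} is unchanged by conjugation, hence its sign classifies the subgroup whatever basis B is written in.


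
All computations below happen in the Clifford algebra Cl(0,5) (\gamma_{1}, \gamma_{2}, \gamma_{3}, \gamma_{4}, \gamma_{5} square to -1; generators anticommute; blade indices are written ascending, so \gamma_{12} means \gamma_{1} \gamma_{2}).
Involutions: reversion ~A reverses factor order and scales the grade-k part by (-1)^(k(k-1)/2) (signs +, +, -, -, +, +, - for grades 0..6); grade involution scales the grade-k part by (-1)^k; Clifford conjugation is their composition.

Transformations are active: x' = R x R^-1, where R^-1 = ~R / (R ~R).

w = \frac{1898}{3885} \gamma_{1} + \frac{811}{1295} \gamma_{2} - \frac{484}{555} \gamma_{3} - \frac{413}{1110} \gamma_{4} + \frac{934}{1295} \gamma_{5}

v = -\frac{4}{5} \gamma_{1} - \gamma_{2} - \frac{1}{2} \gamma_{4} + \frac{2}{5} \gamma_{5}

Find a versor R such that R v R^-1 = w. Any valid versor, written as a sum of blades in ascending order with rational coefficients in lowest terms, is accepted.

Here q(v) = q(w) = -\frac{41}{20}; the classical choice R = v + w = -\frac{242}{777} \gamma_{1} - \frac{484}{1295} \gamma_{2} - \frac{484}{555} \gamma_{3} - \frac{484}{555} \gamma_{4} + \frac{1452}{1295} \gamma_{5} then realises v -> w under the sandwich.
Answer: -\frac{242}{777} \gamma_{1} - \frac{484}{1295} \gamma_{2} - \frac{484}{555} \gamma_{3} - \frac{484}{555} \gamma_{4} + \frac{1452}{1295} \gamma_{5}


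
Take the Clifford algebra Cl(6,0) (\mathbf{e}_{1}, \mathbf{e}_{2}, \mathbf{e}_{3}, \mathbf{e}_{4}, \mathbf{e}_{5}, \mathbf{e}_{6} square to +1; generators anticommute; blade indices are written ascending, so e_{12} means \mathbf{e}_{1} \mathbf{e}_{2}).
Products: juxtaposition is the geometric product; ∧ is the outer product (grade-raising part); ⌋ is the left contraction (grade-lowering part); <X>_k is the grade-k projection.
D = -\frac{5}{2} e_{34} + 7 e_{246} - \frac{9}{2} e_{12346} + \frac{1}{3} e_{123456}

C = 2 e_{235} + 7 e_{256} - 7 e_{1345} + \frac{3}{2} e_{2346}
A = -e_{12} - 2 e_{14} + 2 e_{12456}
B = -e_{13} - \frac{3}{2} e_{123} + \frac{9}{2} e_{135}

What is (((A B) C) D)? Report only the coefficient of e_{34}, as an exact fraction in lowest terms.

step 1: -\frac{3}{2} e_{3} - e_{23} + 2 e_{34} - 3 e_{234} + \frac{9}{2} e_{235} - 9 e_{345} + 9 e_{2346} - 3 e_{3456} + 2 e_{23456}
step 2: \frac{9}{2} + 63 e_{1} - e_{5} + \frac{9}{2} e_{6} + 14 e_{15} + 21 e_{16} + 18 e_{24} + \frac{15}{2} e_{25} - 3 e_{26} - 14 e_{34} + \frac{63}{2} e_{36} + 6 e_{45} + \frac{11}{2} e_{46} + \frac{63}{2} e_{124} + 21 e_{125} + 14 e_{126} - \frac{21}{2} e_{145} + 21 e_{234} - 4 e_{245} - \frac{15}{4} e_{246} - \frac{27}{2} e_{256} + 63 e_{345} + 7 e_{356} + \frac{99}{4} e_{456} + 7 e_{1245} - 63 e_{1256} + 63 e_{2346} + \frac{21}{2} e_{2356} - 21 e_{3456} + 14 e_{23456}
step 3: -\frac{35}{4} - \frac{1729}{6} e_{1} + 14 e_{2} + 441 e_{3} - 21 e_{4} + \frac{315}{2} e_{5} - 126 e_{6} - 7 e_{12} + \frac{135}{8} e_{13} + \frac{203}{2} e_{14} - 84 e_{15} - 315 e_{16} + 45 e_{23} + \frac{63}{2} e_{24} - \frac{693}{4} e_{25} + \frac{315}{2} e_{26} + \frac{123}{4} e_{34} + 113 e_{35} + \frac{64}{3} e_{36} - \frac{189}{2} e_{45} - \frac{315}{4} e_{46} - \frac{49}{2} e_{56} + \frac{447}{4} e_{123} + \frac{35}{12} e_{124} - \frac{189}{2} e_{125} - 84 e_{126} - \frac{351}{2} e_{134} - 25 e_{135} - \frac{247}{3} e_{136} - \frac{1575}{4} e_{145} - 42 e_{156} - 315 e_{234} - 157 e_{235} - \frac{831}{8} e_{236} + \frac{63}{2} e_{246} - 7 e_{256} - \frac{2099}{6} e_{345} - \frac{73}{4} e_{346} + \frac{327}{8} e_{356} + 35 e_{456} - \frac{81}{4} e_{1234} + \frac{3137}{24} e_{1235} - 2 e_{1236} - 42 e_{1245} + 441 e_{1246} + \frac{1085}{3} e_{1256} - \frac{387}{4} e_{1345} - 55 e_{1346} + 24 e_{1356} + 147 e_{1456} - \frac{299}{4} e_{2345} - \frac{814}{3} e_{2346} + \frac{1575}{4} e_{2356} - \frac{133}{4} e_{2456} + \frac{189}{2} e_{3456} - 54 e_{12345} - \frac{667}{12} e_{12346} + 27 e_{12356} + 98 e_{12456} + \frac{135}{4} e_{13456} - \frac{33}{4} e_{23456} + \frac{327}{2} e_{123456}
Answer: \frac{123}{4}


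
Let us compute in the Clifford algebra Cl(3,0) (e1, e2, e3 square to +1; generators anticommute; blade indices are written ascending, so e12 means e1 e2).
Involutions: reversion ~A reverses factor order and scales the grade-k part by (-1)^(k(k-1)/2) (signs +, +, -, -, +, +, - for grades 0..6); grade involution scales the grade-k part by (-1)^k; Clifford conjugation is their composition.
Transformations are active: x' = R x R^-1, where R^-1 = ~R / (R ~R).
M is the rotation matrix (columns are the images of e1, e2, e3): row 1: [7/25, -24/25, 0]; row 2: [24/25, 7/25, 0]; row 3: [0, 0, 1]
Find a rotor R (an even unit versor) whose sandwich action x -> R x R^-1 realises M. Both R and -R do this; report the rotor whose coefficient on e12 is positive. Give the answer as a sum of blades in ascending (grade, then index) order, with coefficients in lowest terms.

Method: write R = a + b12*e12 + b13*e13 + b23*e23 with a^2 + b12^2 + b13^2 + b23^2 = 1 (so R^-1 = ~R). Expanding the columns R e_j ~R gives tr M = 4a^2 - 1 and, from the antisymmetric part, M21 - M12 = -4a*b12, M13 - M31 = 4a*b13, M32 - M23 = -4a*b23.
Here tr M = 39/25, so a^2 = (1 + tr M)/4 = 16/25 and a = ±4/5. Taking a = 4/5: M21 - M12 = 48/25, M13 - M31 = 0, M32 - M23 = 0, giving b12 = -3/5, b13 = 0, b23 = 0, i.e. R = 4/5 - 3/5*e12.
Its e12 coefficient is negative, so report the other preimage -R.
Answer: -4/5 + 3/5*e12. Uniqueness: Spin(3) -> SO(3) maps R and -R to the same rotation of trace 39/25; fixing the sign of the e12 coefficient removes the ambiguity.


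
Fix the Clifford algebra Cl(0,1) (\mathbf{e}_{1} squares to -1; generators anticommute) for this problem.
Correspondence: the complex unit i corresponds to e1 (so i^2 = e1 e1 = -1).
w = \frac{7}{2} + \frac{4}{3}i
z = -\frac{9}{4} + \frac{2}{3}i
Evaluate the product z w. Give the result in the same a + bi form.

In blades: z = -\frac{9}{4} + \frac{2}{3} e_{1}, w = \frac{7}{2} + \frac{4}{3} e_{1}.
Distribute z over w term by term (generator squares from the signature, products reordered to ascending indices): (-\frac{9}{4})*w = -\frac{63}{8} - 3 e_{1}; (\frac{2}{3} e_{1})*w = -\frac{8}{9} + \frac{7}{3} e_{1}.
Sum: -\frac{631}{72} - \frac{2}{3} e_{1}; translating back through the correspondence:
Answer: -\frac{631}{72} - \frac{2}{3}i


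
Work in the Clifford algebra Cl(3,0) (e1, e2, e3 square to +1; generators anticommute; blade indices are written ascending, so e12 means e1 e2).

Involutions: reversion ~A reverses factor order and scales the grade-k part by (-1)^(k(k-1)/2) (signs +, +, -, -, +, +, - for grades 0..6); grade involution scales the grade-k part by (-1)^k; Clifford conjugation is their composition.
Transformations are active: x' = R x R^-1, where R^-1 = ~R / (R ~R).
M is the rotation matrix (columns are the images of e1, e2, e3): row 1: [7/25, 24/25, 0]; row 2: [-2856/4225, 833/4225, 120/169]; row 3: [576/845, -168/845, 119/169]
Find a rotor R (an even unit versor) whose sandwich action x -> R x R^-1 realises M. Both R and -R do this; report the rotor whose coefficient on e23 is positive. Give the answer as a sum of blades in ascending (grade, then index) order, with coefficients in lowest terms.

Method: write R = a + b12*e12 + b13*e13 + b23*e23 with a^2 + b12^2 + b13^2 + b23^2 = 1 (so R^-1 = ~R). Expanding the columns R e_j ~R gives tr M = 4a^2 - 1 and, from the antisymmetric part, M21 - M12 = -4a*b12, M13 - M31 = 4a*b13, M32 - M23 = -4a*b23.
Here tr M = 4991/4225, so a^2 = (1 + tr M)/4 = 2304/4225 and a = ±48/65. Taking a = 48/65: M21 - M12 = -6912/4225, M13 - M31 = -576/845, M32 - M23 = -768/845, giving b12 = 36/65, b13 = -3/13, b23 = 4/13, i.e. R = 48/65 + 36/65*e12 - 3/13*e13 + 4/13*e23.
Its e23 coefficient is already positive.
Answer: 48/65 + 36/65*e12 - 3/13*e13 + 4/13*e23. Key observation: the double cover Spin(3) -> SO(3) sends R and -R to the same matrix (trace 4991/4225 here), so the stated sign of the e23 coefficient is what selects one sheet.
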